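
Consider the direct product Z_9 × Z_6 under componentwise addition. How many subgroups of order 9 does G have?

|G| = 54 and 9 | 54, so subgroups of order 9 are possible by Lagrange.
The subgroups of order 9 are: {(0,0), (0,2), (0,4), (3,0), (3,2), (3,4), (6,0), (6,2), (6,4)}; {(0,0), (1,0), (2,0), (3,0), (4,0), (5,0), (6,0), (7,0), (8,0)}; {(0,0), (1,2), (2,4), (3,0), (4,2), (5,4), (6,0), (7,2), (8,4)}; {(0,0), (1,4), (2,2), (3,0), (4,4), (5,2), (6,0), (7,4), (8,2)}.
So G has 4 subgroups of order 9.

4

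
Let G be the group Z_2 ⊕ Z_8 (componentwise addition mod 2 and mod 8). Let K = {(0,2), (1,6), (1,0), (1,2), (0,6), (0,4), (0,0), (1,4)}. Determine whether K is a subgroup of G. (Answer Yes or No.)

Yes

|K| = 8 divides |G| = 16, consistent with Lagrange.
K contains the identity, every element's inverse is in K, and K is closed under +: it is a subgroup.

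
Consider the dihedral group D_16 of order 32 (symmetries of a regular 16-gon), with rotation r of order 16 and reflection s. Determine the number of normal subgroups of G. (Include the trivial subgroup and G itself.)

8

G has 36 subgroups. Checking conjugation-invariance by order — order 1: 1/1 normal; order 2: 1/17 normal; order 4: 1/9 normal; order 8: 1/5 normal; order 16: 3/3 normal; order 32: 1/1 normal.
Total normal subgroups: 8.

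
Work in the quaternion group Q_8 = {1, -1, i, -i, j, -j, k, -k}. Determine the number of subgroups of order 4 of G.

3

|G| = 8 and 4 | 8, so subgroups of order 4 are possible by Lagrange.
The subgroups of order 4 are: {1, -1, i, -i}; {1, -1, j, -j}; {1, -1, k, -k}.
So G has 3 subgroups of order 4.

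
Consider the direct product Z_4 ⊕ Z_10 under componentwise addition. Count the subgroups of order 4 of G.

3

|G| = 40 and 4 | 40, so subgroups of order 4 are possible by Lagrange.
The subgroups of order 4 are: {(0,0), (0,5), (2,0), (2,5)}; {(0,0), (1,0), (2,0), (3,0)}; {(0,0), (1,5), (2,0), (3,5)}.
So G has 3 subgroups of order 4.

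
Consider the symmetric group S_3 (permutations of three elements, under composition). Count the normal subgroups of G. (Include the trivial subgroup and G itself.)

3

G has 6 subgroups. Checking conjugation-invariance by order — order 1: 1/1 normal; order 2: 0/3 normal; order 3: 1/1 normal; order 6: 1/1 normal.
Total normal subgroups: 3.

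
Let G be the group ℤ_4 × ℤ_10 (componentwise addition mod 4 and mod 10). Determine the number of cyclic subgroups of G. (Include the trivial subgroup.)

12

Each element a generates a cyclic subgroup ⟨a⟩; distinct elements may generate the same one (a cyclic group of order d has φ(d) generators).
Cyclic subgroups by order — order 1: 1; order 2: 3; order 4: 2; order 5: 1; order 10: 3; order 20: 2.
Total: 12.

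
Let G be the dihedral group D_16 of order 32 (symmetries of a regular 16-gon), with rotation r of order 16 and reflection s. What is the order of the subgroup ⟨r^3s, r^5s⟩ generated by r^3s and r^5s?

16

|⟨r^3s⟩| = 2 and |⟨r^5s⟩| = 2, so |H| is a multiple of lcm(2, 2) = 2 and divides |G| = 32.
Closing under the operation: H = {e, r^2, r^4, r^6, r^8, r^10, r^12, r^14, rs, r^3s, r^5s, r^7s, r^9s, r^11s, r^13s, r^15s}, so |H| = 16.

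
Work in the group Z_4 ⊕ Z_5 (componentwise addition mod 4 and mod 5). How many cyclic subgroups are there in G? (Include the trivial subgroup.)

Group the elements of G by the cyclic subgroup they generate; each cyclic subgroup of order d accounts for φ(d) elements.
Cyclic subgroups by order — order 1: 1; order 2: 1; order 4: 1; order 5: 1; order 10: 1; order 20: 1.
Total: 6.

6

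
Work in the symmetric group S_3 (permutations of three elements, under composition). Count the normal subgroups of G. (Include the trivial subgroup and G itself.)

3

G has 6 subgroups. Checking conjugation-invariance by order — order 1: 1/1 normal; order 2: 0/3 normal; order 3: 1/1 normal; order 6: 1/1 normal.
Total normal subgroups: 3.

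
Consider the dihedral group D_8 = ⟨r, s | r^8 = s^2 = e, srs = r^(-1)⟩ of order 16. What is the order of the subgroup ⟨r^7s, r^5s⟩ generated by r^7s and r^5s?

|⟨r^7s⟩| = 2 and |⟨r^5s⟩| = 2, so |H| is a multiple of lcm(2, 2) = 2 and divides |G| = 16.
Closing under the operation: H = {e, r^2, r^4, r^6, rs, r^3s, r^5s, r^7s}, so |H| = 8.

8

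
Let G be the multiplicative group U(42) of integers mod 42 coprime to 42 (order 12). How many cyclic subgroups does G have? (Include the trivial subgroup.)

Each element a generates a cyclic subgroup ⟨a⟩; distinct elements may generate the same one (a cyclic group of order d has φ(d) generators).
Cyclic subgroups by order — order 1: 1; order 2: 3; order 3: 1; order 6: 3.
Total: 8.

8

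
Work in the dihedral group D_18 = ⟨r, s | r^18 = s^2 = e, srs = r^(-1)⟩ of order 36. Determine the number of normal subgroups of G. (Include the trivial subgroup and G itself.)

9

G has 45 subgroups. Checking conjugation-invariance by order — order 1: 1/1 normal; order 2: 1/19 normal; order 3: 1/1 normal; order 4: 0/9 normal; order 6: 1/7 normal; order 9: 1/1 normal; order 12: 0/3 normal; order 18: 3/3 normal; order 36: 1/1 normal.
Total normal subgroups: 9.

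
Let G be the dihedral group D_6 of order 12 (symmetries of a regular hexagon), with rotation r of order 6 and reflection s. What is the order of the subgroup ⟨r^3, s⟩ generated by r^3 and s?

|⟨r^3⟩| = 2 and |⟨s⟩| = 2, so |H| is a multiple of lcm(2, 2) = 2 and divides |G| = 12.
Closing under the operation: H = {e, r^3, s, r^3s}, so |H| = 4.

4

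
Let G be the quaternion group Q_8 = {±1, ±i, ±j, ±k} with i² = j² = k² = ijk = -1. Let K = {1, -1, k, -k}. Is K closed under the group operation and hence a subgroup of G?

Yes

|K| = 4 divides |G| = 8, consistent with Lagrange.
K contains the identity, every element's inverse is in K, and K is closed under ·: it is a subgroup.
In fact K = ⟨-k⟩.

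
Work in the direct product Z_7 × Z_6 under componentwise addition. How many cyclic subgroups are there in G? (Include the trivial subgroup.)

Each element a generates a cyclic subgroup ⟨a⟩; distinct elements may generate the same one (a cyclic group of order d has φ(d) generators).
Cyclic subgroups by order — order 1: 1; order 2: 1; order 3: 1; order 6: 1; order 7: 1; order 14: 1; order 21: 1; order 42: 1.
Total: 8.

8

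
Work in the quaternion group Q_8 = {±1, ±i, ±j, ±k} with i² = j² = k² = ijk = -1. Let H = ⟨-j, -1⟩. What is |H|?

4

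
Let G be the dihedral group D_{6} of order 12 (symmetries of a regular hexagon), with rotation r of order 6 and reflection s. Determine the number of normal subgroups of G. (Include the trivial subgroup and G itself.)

G has 16 subgroups. Checking conjugation-invariance by order — order 1: 1/1 normal; order 2: 1/7 normal; order 3: 1/1 normal; order 4: 0/3 normal; order 6: 3/3 normal; order 12: 1/1 normal.
Total normal subgroups: 7.

7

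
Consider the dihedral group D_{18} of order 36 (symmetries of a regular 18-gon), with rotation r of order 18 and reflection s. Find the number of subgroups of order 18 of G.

|G| = 36 and 18 | 36, so subgroups of order 18 are possible by Lagrange.
The subgroups of order 18 are: {e, r, r^2, r^3, r^4, r^5, r^6, r^7, r^8, r^9, r^10, r^11, r^12, r^13, r^14, r^15, r^16, r^17}; {e, r^2, r^4, r^6, r^8, r^10, r^12, r^14, r^16, s, r^2s, r^4s, r^6s, r^8s, r^10s, r^12s, r^14s, r^16s}; {e, r^2, r^4, r^6, r^8, r^10, r^12, r^14, r^16, rs, r^3s, r^5s, r^7s, r^9s, r^11s, r^13s, r^15s, r^17s}.
So G has 3 subgroups of order 18.

3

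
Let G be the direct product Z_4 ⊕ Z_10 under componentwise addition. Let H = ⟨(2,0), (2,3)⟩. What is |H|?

20

|⟨(2,0)⟩| = 2 and |⟨(2,3)⟩| = 10, so |H| is a multiple of lcm(2, 10) = 10 and divides |G| = 40.
Closing under the operation: H = {(0,0), (0,1), (0,2), (0,3), (0,4), (0,5), (0,6), (0,7), (0,8), (0,9), (2,0), (2,1), (2,2), (2,3), (2,4), (2,5), (2,6), (2,7), (2,8), (2,9)}, so |H| = 20.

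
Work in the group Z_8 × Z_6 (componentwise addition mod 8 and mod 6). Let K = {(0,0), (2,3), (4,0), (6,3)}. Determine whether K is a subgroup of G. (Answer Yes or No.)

Yes

|K| = 4 divides |G| = 48, consistent with Lagrange.
K contains the identity, every element's inverse is in K, and K is closed under +: it is a subgroup.
In fact K = ⟨(2,3)⟩.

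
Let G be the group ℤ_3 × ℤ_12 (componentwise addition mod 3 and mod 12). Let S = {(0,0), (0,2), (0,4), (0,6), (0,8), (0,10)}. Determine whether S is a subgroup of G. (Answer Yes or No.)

|S| = 6 divides |G| = 36, consistent with Lagrange.
S contains the identity, every element's inverse is in S, and S is closed under +: it is a subgroup.
In fact S = ⟨(0,2)⟩.

Yes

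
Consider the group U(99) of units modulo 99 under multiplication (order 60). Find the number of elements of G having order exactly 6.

The elements of order 6 are: 23, 32, 43, 56, 65, 76.
That's 6.

6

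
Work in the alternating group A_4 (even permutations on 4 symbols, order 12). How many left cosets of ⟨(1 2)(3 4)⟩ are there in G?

|⟨(1 2)(3 4)⟩| = 2 and |G| = 12.
By Lagrange, [G : H] = |G|/|H| = 12/2 = 6.

6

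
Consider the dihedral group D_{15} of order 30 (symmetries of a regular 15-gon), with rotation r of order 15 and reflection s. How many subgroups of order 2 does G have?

|G| = 30 and 2 | 30, so subgroups of order 2 are possible by Lagrange.
The subgroups of order 2 are: {e, r^10s}; {e, r^11s}; {e, r^12s}; {e, r^13s}; … (15 in all).
So G has 15 subgroups of order 2.

15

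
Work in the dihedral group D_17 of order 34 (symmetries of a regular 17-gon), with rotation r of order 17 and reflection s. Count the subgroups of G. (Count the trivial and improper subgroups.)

|G| = 34, so by Lagrange every subgroup order divides 34. Divisors: 1, 2, 17, 34.
Subgroups by order — order 1: 1; order 2: 17; order 17: 1; order 34: 1.
Total: 1 + 17 + 1 + 1 = 20.

20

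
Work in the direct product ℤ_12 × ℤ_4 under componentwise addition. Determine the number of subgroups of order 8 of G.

3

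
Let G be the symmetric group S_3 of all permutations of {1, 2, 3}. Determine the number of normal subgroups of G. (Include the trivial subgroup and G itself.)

3

G has 6 subgroups. Checking conjugation-invariance by order — order 1: 1/1 normal; order 2: 0/3 normal; order 3: 1/1 normal; order 6: 1/1 normal.
Total normal subgroups: 3.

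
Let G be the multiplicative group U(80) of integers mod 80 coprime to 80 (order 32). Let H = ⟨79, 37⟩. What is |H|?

8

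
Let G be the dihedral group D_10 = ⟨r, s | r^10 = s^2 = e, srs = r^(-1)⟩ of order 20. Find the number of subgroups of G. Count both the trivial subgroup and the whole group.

|G| = 20, so by Lagrange every subgroup order divides 20. Divisors: 1, 2, 4, 5, 10, 20.
Subgroups by order — order 1: 1; order 2: 11; order 4: 5; order 5: 1; order 10: 3; order 20: 1.
Total: 1 + 11 + 5 + 1 + 3 + 1 = 22.

22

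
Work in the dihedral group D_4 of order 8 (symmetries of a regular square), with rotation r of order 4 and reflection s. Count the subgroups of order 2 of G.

5

|G| = 8 and 2 | 8, so subgroups of order 2 are possible by Lagrange.
The subgroups of order 2 are: {e, r^2}; {e, r^2s}; {e, r^3s}; {e, rs}; … (5 in all).
So G has 5 subgroups of order 2.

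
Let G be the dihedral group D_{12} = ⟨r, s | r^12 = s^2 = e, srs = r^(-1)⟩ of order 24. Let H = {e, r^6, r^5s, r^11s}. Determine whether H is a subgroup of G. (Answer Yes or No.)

|H| = 4 divides |G| = 24, consistent with Lagrange.
H contains the identity, every element's inverse is in H, and H is closed under ·: it is a subgroup.

Yes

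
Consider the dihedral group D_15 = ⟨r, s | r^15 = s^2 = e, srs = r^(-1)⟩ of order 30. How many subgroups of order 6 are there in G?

|G| = 30 and 6 | 30, so subgroups of order 6 are possible by Lagrange.
The subgroups of order 6 are: {e, r^5, r^10, s, r^5s, r^10s}; {e, r^5, r^10, rs, r^6s, r^11s}; {e, r^5, r^10, r^2s, r^7s, r^12s}; {e, r^5, r^10, r^3s, r^8s, r^13s}; … (5 in all).
So G has 5 subgroups of order 6.

5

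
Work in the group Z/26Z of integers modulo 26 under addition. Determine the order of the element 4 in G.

13

In Z/26Z, the order of an element a is n/gcd(a, n).
gcd(4, 26) = 2, so |⟨4⟩| = 26/2 = 13.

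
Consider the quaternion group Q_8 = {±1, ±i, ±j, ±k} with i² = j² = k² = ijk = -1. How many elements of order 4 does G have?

The elements of order 4 are: i, -i, j, -j, k, -k.
That's 6.

6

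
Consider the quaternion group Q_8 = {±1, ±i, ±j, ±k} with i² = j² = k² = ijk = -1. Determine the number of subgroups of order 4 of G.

|G| = 8 and 4 | 8, so subgroups of order 4 are possible by Lagrange.
The subgroups of order 4 are: {1, -1, i, -i}; {1, -1, j, -j}; {1, -1, k, -k}.
So G has 3 subgroups of order 4.

3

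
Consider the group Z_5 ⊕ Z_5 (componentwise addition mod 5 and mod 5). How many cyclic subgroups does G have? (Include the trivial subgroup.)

A cyclic subgroup of order d is generated by each of its φ(d) elements of order d, so the cyclic subgroups of order d number (#elements of order d)/φ(d).
Cyclic subgroups by order — order 1: 1; order 5: 6.
Total: 7.

7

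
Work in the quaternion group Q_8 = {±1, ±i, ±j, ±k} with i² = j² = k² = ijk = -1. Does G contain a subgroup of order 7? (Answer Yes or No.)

7 does not divide |G| = 8, so by Lagrange no subgroup of order 7 exists.

No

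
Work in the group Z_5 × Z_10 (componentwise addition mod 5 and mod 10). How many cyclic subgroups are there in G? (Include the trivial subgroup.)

Each element a generates a cyclic subgroup ⟨a⟩; distinct elements may generate the same one (a cyclic group of order d has φ(d) generators).
Cyclic subgroups by order — order 1: 1; order 2: 1; order 5: 6; order 10: 6.
Total: 14.

14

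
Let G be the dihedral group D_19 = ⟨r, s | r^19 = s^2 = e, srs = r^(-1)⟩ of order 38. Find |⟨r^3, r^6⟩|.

19

|⟨r^3⟩| = 19 and |⟨r^6⟩| = 19, so |H| is a multiple of lcm(19, 19) = 19 and divides |G| = 38.
Closing under the operation: H = {e, r, r^2, r^3, r^4, r^5, r^6, r^7, r^8, r^9, r^10, r^11, r^12, r^13, r^14, r^15, r^16, r^17, r^18}, so |H| = 19.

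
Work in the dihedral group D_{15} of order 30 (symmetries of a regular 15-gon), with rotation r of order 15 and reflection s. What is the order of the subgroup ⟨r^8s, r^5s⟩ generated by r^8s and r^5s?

10

|⟨r^8s⟩| = 2 and |⟨r^5s⟩| = 2, so |H| is a multiple of lcm(2, 2) = 2 and divides |G| = 30.
Closing under the operation: H = {e, r^3, r^6, r^9, r^12, r^2s, r^5s, r^8s, r^11s, r^14s}, so |H| = 10.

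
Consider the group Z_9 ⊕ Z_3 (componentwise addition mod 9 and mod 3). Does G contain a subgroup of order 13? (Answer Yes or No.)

No

13 does not divide |G| = 27, so by Lagrange no subgroup of order 13 exists.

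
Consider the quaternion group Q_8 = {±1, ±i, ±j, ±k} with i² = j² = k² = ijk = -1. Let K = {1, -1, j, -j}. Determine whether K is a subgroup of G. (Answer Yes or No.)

|K| = 4 divides |G| = 8, consistent with Lagrange.
K contains the identity, every element's inverse is in K, and K is closed under ·: it is a subgroup.
In fact K = ⟨j⟩.

Yes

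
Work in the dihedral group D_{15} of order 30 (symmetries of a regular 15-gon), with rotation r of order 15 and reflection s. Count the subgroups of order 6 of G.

|G| = 30 and 6 | 30, so subgroups of order 6 are possible by Lagrange.
The subgroups of order 6 are: {e, r^5, r^10, s, r^5s, r^10s}; {e, r^5, r^10, rs, r^6s, r^11s}; {e, r^5, r^10, r^2s, r^7s, r^12s}; {e, r^5, r^10, r^3s, r^8s, r^13s}; … (5 in all).
So G has 5 subgroups of order 6.

5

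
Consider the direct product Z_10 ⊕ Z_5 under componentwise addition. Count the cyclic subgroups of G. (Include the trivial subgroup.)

Group the elements of G by the cyclic subgroup they generate; each cyclic subgroup of order d accounts for φ(d) elements.
Cyclic subgroups by order — order 1: 1; order 2: 1; order 5: 6; order 10: 6.
Total: 14.

14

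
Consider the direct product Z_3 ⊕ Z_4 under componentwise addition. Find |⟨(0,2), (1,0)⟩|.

6

|⟨(0,2)⟩| = 2 and |⟨(1,0)⟩| = 3, so |H| is a multiple of lcm(2, 3) = 6 and divides |G| = 12.
Closing under the operation: H = {(0,0), (0,2), (1,0), (1,2), (2,0), (2,2)}, so |H| = 6.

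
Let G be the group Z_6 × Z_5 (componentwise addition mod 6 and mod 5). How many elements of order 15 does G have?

8

An element (a,b) has order lcm(ord(a), ord(b)); count pairs with lcm equal to 15.
Enumerating gives 8 such elements.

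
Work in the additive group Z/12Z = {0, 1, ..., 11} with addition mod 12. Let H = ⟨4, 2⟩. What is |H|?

6

|⟨4⟩| = 3 and |⟨2⟩| = 6, so |H| is a multiple of lcm(3, 6) = 6 and divides |G| = 12.
Closing under the operation: H = {0, 2, 4, 6, 8, 10}, so |H| = 6.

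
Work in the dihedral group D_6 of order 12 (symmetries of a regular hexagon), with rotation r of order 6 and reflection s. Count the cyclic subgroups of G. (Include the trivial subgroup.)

10

A cyclic subgroup of order d is generated by each of its φ(d) elements of order d, so the cyclic subgroups of order d number (#elements of order d)/φ(d).
Cyclic subgroups by order — order 1: 1; order 2: 7; order 3: 1; order 6: 1.
Total: 10.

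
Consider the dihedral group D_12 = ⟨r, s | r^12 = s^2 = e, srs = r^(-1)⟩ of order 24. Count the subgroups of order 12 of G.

3

|G| = 24 and 12 | 24, so subgroups of order 12 are possible by Lagrange.
The subgroups of order 12 are: {e, r, r^2, r^3, r^4, r^5, r^6, r^7, r^8, r^9, r^10, r^11}; {e, r^2, r^4, r^6, r^8, r^10, s, r^2s, r^4s, r^6s, r^8s, r^10s}; {e, r^2, r^4, r^6, r^8, r^10, rs, r^3s, r^5s, r^7s, r^9s, r^11s}.
So G has 3 subgroups of order 12.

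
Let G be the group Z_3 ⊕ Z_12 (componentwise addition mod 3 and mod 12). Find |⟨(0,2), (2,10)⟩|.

18

|⟨(0,2)⟩| = 6 and |⟨(2,10)⟩| = 6, so |H| is a multiple of lcm(6, 6) = 6 and divides |G| = 36.
Closing under the operation: H = {(0,0), (0,2), (0,4), (0,6), (0,8), (0,10), (1,0), (1,2), (1,4), (1,6), (1,8), (1,10), (2,0), (2,2), (2,4), (2,6), (2,8), (2,10)}, so |H| = 18.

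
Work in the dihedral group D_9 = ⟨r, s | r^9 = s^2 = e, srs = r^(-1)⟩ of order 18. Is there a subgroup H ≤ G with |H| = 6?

Yes

6 | 18. A subgroup of order 6 is {e, r^3, r^6, r^2s, r^5s, r^8s}.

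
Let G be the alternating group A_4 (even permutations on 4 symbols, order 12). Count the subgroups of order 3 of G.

4

|G| = 12 and 3 | 12, so subgroups of order 3 are possible by Lagrange.
The subgroups of order 3 are: {e, (1 2 3), (1 3 2)}; {e, (1 2 4), (1 4 2)}; {e, (1 3 4), (1 4 3)}; {e, (2 3 4), (2 4 3)}.
So G has 4 subgroups of order 3.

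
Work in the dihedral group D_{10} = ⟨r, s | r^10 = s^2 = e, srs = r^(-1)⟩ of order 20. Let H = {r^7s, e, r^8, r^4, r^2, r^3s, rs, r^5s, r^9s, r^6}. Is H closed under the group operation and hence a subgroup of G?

|H| = 10 divides |G| = 20, consistent with Lagrange.
H contains the identity, every element's inverse is in H, and H is closed under ·: it is a subgroup.

Yes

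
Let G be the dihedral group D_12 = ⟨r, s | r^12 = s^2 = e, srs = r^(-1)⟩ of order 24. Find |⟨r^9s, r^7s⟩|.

12

|⟨r^9s⟩| = 2 and |⟨r^7s⟩| = 2, so |H| is a multiple of lcm(2, 2) = 2 and divides |G| = 24.
Closing under the operation: H = {e, r^2, r^4, r^6, r^8, r^10, rs, r^3s, r^5s, r^7s, r^9s, r^11s}, so |H| = 12.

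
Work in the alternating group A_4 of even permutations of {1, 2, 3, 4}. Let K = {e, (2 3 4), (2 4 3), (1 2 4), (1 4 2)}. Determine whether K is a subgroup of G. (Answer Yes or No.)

|K| = 5 does not divide |G| = 12, so by Lagrange K is not a subgroup.

No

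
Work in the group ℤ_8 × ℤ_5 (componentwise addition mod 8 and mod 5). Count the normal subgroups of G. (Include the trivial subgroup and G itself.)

8

G is abelian, so every subgroup is normal.
G has 8 subgroups in total, hence 8 normal subgroups.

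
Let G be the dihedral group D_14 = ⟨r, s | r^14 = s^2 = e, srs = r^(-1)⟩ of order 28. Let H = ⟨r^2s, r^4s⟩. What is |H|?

14

|⟨r^2s⟩| = 2 and |⟨r^4s⟩| = 2, so |H| is a multiple of lcm(2, 2) = 2 and divides |G| = 28.
Closing under the operation: H = {e, r^2, r^4, r^6, r^8, r^10, r^12, s, r^2s, r^4s, r^6s, r^8s, r^10s, r^12s}, so |H| = 14.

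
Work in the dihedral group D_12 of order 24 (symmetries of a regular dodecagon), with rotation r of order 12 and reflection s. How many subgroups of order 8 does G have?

3

|G| = 24 and 8 | 24, so subgroups of order 8 are possible by Lagrange.
The subgroups of order 8 are: {e, r^3, r^6, r^9, rs, r^4s, r^7s, r^10s}; {e, r^3, r^6, r^9, r^2s, r^5s, r^8s, r^11s}; {e, r^3, r^6, r^9, s, r^3s, r^6s, r^9s}.
So G has 3 subgroups of order 8.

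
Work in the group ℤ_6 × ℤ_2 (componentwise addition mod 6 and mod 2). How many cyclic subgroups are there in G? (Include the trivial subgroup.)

8

A cyclic subgroup of order d is generated by each of its φ(d) elements of order d, so the cyclic subgroups of order d number (#elements of order d)/φ(d).
Cyclic subgroups by order — order 1: 1; order 2: 3; order 3: 1; order 6: 3.
Total: 8.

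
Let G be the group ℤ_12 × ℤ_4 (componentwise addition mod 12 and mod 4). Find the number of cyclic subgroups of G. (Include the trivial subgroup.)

Each element a generates a cyclic subgroup ⟨a⟩; distinct elements may generate the same one (a cyclic group of order d has φ(d) generators).
Cyclic subgroups by order — order 1: 1; order 2: 3; order 3: 1; order 4: 6; order 6: 3; order 12: 6.
Total: 20.

20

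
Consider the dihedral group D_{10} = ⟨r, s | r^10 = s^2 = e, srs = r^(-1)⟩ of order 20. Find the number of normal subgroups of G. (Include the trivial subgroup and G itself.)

7

G has 22 subgroups. Checking conjugation-invariance by order — order 1: 1/1 normal; order 2: 1/11 normal; order 4: 0/5 normal; order 5: 1/1 normal; order 10: 3/3 normal; order 20: 1/1 normal.
Total normal subgroups: 7.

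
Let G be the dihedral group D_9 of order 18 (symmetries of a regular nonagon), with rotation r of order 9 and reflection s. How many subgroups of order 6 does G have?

|G| = 18 and 6 | 18, so subgroups of order 6 are possible by Lagrange.
The subgroups of order 6 are: {e, r^3, r^6, r^2s, r^5s, r^8s}; {e, r^3, r^6, s, r^3s, r^6s}; {e, r^3, r^6, rs, r^4s, r^7s}.
So G has 3 subgroups of order 6.

3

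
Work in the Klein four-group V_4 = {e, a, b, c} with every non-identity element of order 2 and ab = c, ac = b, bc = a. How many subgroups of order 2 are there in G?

3

|G| = 4 and 2 | 4, so subgroups of order 2 are possible by Lagrange.
The subgroups of order 2 are: {e, a}; {e, b}; {e, c}.
So G has 3 subgroups of order 2.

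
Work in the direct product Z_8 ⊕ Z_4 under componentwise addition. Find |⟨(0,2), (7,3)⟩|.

|⟨(0,2)⟩| = 2 and |⟨(7,3)⟩| = 8, so |H| is a multiple of lcm(2, 8) = 8 and divides |G| = 32.
Closing under the operation: H = {(0,0), (0,2), (1,1), (1,3), (2,0), (2,2), (3,1), (3,3), (4,0), (4,2), (5,1), (5,3), (6,0), (6,2), (7,1), (7,3)}, so |H| = 16.

16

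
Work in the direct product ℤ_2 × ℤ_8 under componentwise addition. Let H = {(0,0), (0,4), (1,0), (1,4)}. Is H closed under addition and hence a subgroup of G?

|H| = 4 divides |G| = 16, consistent with Lagrange.
H contains the identity, every element's inverse is in H, and H is closed under +: it is a subgroup.

Yes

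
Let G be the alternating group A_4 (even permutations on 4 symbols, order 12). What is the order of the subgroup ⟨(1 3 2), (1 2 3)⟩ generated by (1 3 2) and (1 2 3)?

3

|⟨(1 3 2)⟩| = 3 and |⟨(1 2 3)⟩| = 3, so |H| is a multiple of lcm(3, 3) = 3 and divides |G| = 12.
Closing under the operation: H = {e, (1 2 3), (1 3 2)}, so |H| = 3.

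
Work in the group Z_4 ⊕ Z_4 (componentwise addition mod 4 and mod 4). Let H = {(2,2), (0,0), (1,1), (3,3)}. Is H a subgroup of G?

Yes

|H| = 4 divides |G| = 16, consistent with Lagrange.
H contains the identity, every element's inverse is in H, and H is closed under +: it is a subgroup.
In fact H = ⟨(1,1)⟩.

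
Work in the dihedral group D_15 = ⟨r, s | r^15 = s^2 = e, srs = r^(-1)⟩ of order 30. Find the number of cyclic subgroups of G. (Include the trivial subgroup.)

A cyclic subgroup of order d is generated by each of its φ(d) elements of order d, so the cyclic subgroups of order d number (#elements of order d)/φ(d).
Cyclic subgroups by order — order 1: 1; order 2: 15; order 3: 1; order 5: 1; order 15: 1.
Total: 19.

19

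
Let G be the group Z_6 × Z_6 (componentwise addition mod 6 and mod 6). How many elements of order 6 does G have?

24

An element (a,b) has order lcm(ord(a), ord(b)); count pairs with lcm equal to 6.
Enumerating gives 24 such elements.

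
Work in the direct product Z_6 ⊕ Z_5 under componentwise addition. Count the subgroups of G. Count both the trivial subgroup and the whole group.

8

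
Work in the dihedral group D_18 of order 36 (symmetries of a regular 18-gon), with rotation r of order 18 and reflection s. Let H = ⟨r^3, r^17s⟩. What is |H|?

12

|⟨r^3⟩| = 6 and |⟨r^17s⟩| = 2, so |H| is a multiple of lcm(6, 2) = 6 and divides |G| = 36.
Closing under the operation: H = {e, r^3, r^6, r^9, r^12, r^15, r^2s, r^5s, r^8s, r^11s, r^14s, r^17s}, so |H| = 12.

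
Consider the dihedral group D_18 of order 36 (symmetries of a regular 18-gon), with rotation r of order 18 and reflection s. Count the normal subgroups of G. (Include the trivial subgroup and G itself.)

G has 45 subgroups. Checking conjugation-invariance by order — order 1: 1/1 normal; order 2: 1/19 normal; order 3: 1/1 normal; order 4: 0/9 normal; order 6: 1/7 normal; order 9: 1/1 normal; order 12: 0/3 normal; order 18: 3/3 normal; order 36: 1/1 normal.
Total normal subgroups: 9.

9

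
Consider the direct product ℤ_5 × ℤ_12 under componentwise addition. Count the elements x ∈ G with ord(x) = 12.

An element (a,b) has order lcm(ord(a), ord(b)); count pairs with lcm equal to 12.
Enumerating gives 4 such elements.

4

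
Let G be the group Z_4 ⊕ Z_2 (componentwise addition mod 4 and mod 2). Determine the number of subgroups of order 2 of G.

|G| = 8 and 2 | 8, so subgroups of order 2 are possible by Lagrange.
The subgroups of order 2 are: {(0,0), (0,1)}; {(0,0), (2,0)}; {(0,0), (2,1)}.
So G has 3 subgroups of order 2.

3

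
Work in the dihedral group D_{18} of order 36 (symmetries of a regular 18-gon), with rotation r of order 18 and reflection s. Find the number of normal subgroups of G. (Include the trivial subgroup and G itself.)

9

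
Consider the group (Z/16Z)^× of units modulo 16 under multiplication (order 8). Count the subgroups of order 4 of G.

3

|G| = 8 and 4 | 8, so subgroups of order 4 are possible by Lagrange.
The subgroups of order 4 are: {1, 3, 9, 11}; {1, 5, 9, 13}; {1, 7, 9, 15}.
So G has 3 subgroups of order 4.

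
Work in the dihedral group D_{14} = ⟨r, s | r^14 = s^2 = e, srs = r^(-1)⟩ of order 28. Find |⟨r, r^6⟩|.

|⟨r⟩| = 14 and |⟨r^6⟩| = 7, so |H| is a multiple of lcm(14, 7) = 14 and divides |G| = 28.
Closing under the operation: H = {e, r, r^2, r^3, r^4, r^5, r^6, r^7, r^8, r^9, r^10, r^11, r^12, r^13}, so |H| = 14.

14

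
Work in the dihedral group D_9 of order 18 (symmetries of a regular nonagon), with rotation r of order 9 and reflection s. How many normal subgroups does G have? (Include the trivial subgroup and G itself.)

G has 16 subgroups. Checking conjugation-invariance by order — order 1: 1/1 normal; order 2: 0/9 normal; order 3: 1/1 normal; order 6: 0/3 normal; order 9: 1/1 normal; order 18: 1/1 normal.
Total normal subgroups: 4.

4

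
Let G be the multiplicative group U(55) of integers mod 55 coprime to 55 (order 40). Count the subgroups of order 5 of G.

|G| = 40 and 5 | 40, so subgroups of order 5 are possible by Lagrange.
The subgroups of order 5 are: {1, 16, 26, 31, 36}.
So G has 1 subgroup of order 5.

1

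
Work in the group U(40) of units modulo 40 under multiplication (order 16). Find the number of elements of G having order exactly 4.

The elements of order 4 are: 3, 7, 13, 17, 23, 27, 33, 37.
That's 8.

8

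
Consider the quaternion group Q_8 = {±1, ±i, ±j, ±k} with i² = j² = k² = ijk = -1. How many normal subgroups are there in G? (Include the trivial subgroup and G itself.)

G has 6 subgroups. Checking conjugation-invariance by order — order 1: 1/1 normal; order 2: 1/1 normal; order 4: 3/3 normal; order 8: 1/1 normal.
Total normal subgroups: 6.

6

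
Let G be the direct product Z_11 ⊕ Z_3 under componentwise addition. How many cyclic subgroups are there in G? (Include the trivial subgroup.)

4

Each element a generates a cyclic subgroup ⟨a⟩; distinct elements may generate the same one (a cyclic group of order d has φ(d) generators).
Cyclic subgroups by order — order 1: 1; order 3: 1; order 11: 1; order 33: 1.
Total: 4.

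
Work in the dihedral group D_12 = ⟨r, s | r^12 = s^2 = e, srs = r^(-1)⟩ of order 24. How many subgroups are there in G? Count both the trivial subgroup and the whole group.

34

|G| = 24, so by Lagrange every subgroup order divides 24. Divisors: 1, 2, 3, 4, 6, 8, 12, 24.
Subgroups by order — order 1: 1; order 2: 13; order 3: 1; order 4: 7; order 6: 5; order 8: 3; order 12: 3; order 24: 1.
Total: 1 + 13 + 1 + 7 + 5 + 3 + 3 + 1 = 34.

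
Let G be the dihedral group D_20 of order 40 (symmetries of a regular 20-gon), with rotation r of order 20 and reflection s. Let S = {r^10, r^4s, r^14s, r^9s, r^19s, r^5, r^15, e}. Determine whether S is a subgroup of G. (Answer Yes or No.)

Yes

|S| = 8 divides |G| = 40, consistent with Lagrange.
S contains the identity, every element's inverse is in S, and S is closed under ·: it is a subgroup.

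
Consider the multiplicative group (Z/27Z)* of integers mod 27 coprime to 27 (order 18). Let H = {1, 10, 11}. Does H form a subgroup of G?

No

10 ∈ H but its inverse 19 ∉ H, so H is not a subgroup.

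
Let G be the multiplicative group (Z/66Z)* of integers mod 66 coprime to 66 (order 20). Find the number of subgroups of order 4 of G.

|G| = 20 and 4 | 20, so subgroups of order 4 are possible by Lagrange.
The subgroups of order 4 are: {1, 23, 43, 65}.
So G has 1 subgroup of order 4.

1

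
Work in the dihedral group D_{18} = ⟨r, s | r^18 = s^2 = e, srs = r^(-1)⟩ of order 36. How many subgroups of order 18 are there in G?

3

|G| = 36 and 18 | 36, so subgroups of order 18 are possible by Lagrange.
The subgroups of order 18 are: {e, r, r^2, r^3, r^4, r^5, r^6, r^7, r^8, r^9, r^10, r^11, r^12, r^13, r^14, r^15, r^16, r^17}; {e, r^2, r^4, r^6, r^8, r^10, r^12, r^14, r^16, s, r^2s, r^4s, r^6s, r^8s, r^10s, r^12s, r^14s, r^16s}; {e, r^2, r^4, r^6, r^8, r^10, r^12, r^14, r^16, rs, r^3s, r^5s, r^7s, r^9s, r^11s, r^13s, r^15s, r^17s}.
So G has 3 subgroups of order 18.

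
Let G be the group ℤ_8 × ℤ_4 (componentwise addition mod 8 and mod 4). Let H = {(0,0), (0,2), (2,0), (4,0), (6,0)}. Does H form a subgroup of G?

|H| = 5 does not divide |G| = 32, so by Lagrange H is not a subgroup.

No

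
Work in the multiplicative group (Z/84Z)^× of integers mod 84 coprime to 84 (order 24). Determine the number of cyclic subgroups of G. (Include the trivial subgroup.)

16

Each element a generates a cyclic subgroup ⟨a⟩; distinct elements may generate the same one (a cyclic group of order d has φ(d) generators).
Cyclic subgroups by order — order 1: 1; order 2: 7; order 3: 1; order 6: 7.
Total: 16.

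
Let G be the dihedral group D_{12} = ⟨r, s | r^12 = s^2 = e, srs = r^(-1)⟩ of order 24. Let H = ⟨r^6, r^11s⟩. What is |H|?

4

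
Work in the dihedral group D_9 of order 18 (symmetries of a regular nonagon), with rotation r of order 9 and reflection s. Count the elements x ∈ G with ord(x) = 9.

6

The elements of order 9 are: r, r^2, r^4, r^5, r^7, r^8.
That's 6.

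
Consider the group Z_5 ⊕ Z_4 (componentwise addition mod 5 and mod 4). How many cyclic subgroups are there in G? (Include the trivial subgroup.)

Each element a generates a cyclic subgroup ⟨a⟩; distinct elements may generate the same one (a cyclic group of order d has φ(d) generators).
Cyclic subgroups by order — order 1: 1; order 2: 1; order 4: 1; order 5: 1; order 10: 1; order 20: 1.
Total: 6.

6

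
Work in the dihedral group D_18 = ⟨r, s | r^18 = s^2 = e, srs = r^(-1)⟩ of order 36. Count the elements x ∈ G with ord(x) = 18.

The elements of order 18 are: r, r^5, r^7, r^11, r^13, r^17.
That's 6.

6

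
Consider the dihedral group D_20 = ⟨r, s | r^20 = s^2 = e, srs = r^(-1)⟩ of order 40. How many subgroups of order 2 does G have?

|G| = 40 and 2 | 40, so subgroups of order 2 are possible by Lagrange.
The subgroups of order 2 are: {e, r^10}; {e, r^10s}; {e, r^11s}; {e, r^12s}; … (21 in all).
So G has 21 subgroups of order 2.

21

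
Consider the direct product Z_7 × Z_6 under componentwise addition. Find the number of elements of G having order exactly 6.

2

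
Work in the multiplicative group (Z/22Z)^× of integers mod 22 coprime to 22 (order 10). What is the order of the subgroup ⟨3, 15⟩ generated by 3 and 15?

5

|⟨3⟩| = 5 and |⟨15⟩| = 5, so |H| is a multiple of lcm(5, 5) = 5 and divides |G| = 10.
Closing under the operation: H = {1, 3, 5, 9, 15}, so |H| = 5.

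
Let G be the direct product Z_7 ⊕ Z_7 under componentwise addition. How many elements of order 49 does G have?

An element (a,b) has order lcm(ord(a), ord(b)); count pairs with lcm equal to 49.
Enumerating gives 0 such elements.

0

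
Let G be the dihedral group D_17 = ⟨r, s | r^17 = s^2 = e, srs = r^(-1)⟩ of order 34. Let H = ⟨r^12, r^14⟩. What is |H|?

17

|⟨r^12⟩| = 17 and |⟨r^14⟩| = 17, so |H| is a multiple of lcm(17, 17) = 17 and divides |G| = 34.
Closing under the operation: H = {e, r, r^2, r^3, r^4, r^5, r^6, r^7, r^8, r^9, r^10, r^11, r^12, r^13, r^14, r^15, r^16}, so |H| = 17.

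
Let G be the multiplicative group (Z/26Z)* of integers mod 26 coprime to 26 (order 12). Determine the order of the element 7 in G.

Compute successive powers of 7 mod 26: 7, 23, 5, 9, 11, 25, 19, 3, …; 7^12 ≡ 1 (mod 26).
So |⟨7⟩| = 12.

12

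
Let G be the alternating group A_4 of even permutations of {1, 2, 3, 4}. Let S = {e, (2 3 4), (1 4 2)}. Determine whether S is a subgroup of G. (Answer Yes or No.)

(2 3 4) ∈ S but its inverse (2 4 3) ∉ S, so S is not a subgroup.

No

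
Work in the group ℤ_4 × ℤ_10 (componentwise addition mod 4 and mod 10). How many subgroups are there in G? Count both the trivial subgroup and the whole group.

16

|G| = 40, so by Lagrange every subgroup order divides 40. Divisors: 1, 2, 4, 5, 8, 10, 20, 40.
Subgroups by order — order 1: 1; order 2: 3; order 4: 3; order 5: 1; order 8: 1; order 10: 3; order 20: 3; order 40: 1.
Total: 1 + 3 + 3 + 1 + 1 + 3 + 3 + 1 = 16.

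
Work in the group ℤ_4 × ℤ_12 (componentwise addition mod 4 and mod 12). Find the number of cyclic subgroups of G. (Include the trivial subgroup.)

A cyclic subgroup of order d is generated by each of its φ(d) elements of order d, so the cyclic subgroups of order d number (#elements of order d)/φ(d).
Cyclic subgroups by order — order 1: 1; order 2: 3; order 3: 1; order 4: 6; order 6: 3; order 12: 6.
Total: 20.

20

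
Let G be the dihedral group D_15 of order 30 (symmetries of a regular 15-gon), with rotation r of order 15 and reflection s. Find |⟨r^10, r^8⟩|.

|⟨r^10⟩| = 3 and |⟨r^8⟩| = 15, so |H| is a multiple of lcm(3, 15) = 15 and divides |G| = 30.
Closing under the operation: H = {e, r, r^2, r^3, r^4, r^5, r^6, r^7, r^8, r^9, r^10, r^11, r^12, r^13, r^14}, so |H| = 15.

15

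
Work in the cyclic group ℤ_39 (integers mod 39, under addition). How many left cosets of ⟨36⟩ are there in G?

3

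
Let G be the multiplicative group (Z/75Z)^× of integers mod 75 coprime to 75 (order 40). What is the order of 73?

20

Compute successive powers of 73 mod 75: 73, 4, 67, 16, 43, 64, 22, 31, …; 73^20 ≡ 1 (mod 75).
So |⟨73⟩| = 20.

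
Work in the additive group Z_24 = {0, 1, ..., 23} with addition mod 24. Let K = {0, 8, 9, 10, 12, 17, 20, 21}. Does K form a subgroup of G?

No

17 ∈ K but its inverse 7 ∉ K, so K is not a subgroup.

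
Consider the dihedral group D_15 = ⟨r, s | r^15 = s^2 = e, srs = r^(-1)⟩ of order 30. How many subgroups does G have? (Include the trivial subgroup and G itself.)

28

|G| = 30, so by Lagrange every subgroup order divides 30. Divisors: 1, 2, 3, 5, 6, 10, 15, 30.
Subgroups by order — order 1: 1; order 2: 15; order 3: 1; order 5: 1; order 6: 5; order 10: 3; order 15: 1; order 30: 1.
Total: 1 + 15 + 1 + 1 + 5 + 3 + 1 + 1 = 28.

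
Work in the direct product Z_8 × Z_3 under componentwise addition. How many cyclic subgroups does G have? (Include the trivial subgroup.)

8

A cyclic subgroup of order d is generated by each of its φ(d) elements of order d, so the cyclic subgroups of order d number (#elements of order d)/φ(d).
Cyclic subgroups by order — order 1: 1; order 2: 1; order 3: 1; order 4: 1; order 6: 1; order 8: 1; order 12: 1; order 24: 1.
Total: 8.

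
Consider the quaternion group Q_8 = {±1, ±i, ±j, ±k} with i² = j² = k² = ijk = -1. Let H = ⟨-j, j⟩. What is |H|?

4

|⟨-j⟩| = 4 and |⟨j⟩| = 4, so |H| is a multiple of lcm(4, 4) = 4 and divides |G| = 8.
Closing under the operation: H = {1, -1, j, -j}, so |H| = 4.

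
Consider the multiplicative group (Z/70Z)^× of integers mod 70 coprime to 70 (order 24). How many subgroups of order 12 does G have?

3

|G| = 24 and 12 | 24, so subgroups of order 12 are possible by Lagrange.
The subgroups of order 12 are: {1, 3, 9, 11, 13, 17, 27, 29, 33, 39, 47, 51}; {1, 9, 11, 19, 29, 31, 39, 41, 51, 59, 61, 69}; {1, 9, 11, 23, 29, 37, 39, 43, 51, 53, 57, 67}.
So G has 3 subgroups of order 12.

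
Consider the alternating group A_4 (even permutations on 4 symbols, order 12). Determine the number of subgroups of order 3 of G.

4

|G| = 12 and 3 | 12, so subgroups of order 3 are possible by Lagrange.
The subgroups of order 3 are: {e, (1 2 3), (1 3 2)}; {e, (1 2 4), (1 4 2)}; {e, (1 3 4), (1 4 3)}; {e, (2 3 4), (2 4 3)}.
So G has 4 subgroups of order 3.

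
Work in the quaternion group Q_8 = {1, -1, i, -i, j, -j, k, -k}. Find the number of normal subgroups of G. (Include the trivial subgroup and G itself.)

G has 6 subgroups. Checking conjugation-invariance by order — order 1: 1/1 normal; order 2: 1/1 normal; order 4: 3/3 normal; order 8: 1/1 normal.
Total normal subgroups: 6.

6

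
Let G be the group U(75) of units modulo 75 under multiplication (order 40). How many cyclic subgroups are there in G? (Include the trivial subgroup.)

12

A cyclic subgroup of order d is generated by each of its φ(d) elements of order d, so the cyclic subgroups of order d number (#elements of order d)/φ(d).
Cyclic subgroups by order — order 1: 1; order 2: 3; order 4: 2; order 5: 1; order 10: 3; order 20: 2.
Total: 12.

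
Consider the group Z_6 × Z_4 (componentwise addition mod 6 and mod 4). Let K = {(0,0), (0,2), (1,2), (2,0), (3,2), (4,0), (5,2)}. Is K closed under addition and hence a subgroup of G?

|K| = 7 does not divide |G| = 24, so by Lagrange K is not a subgroup.

No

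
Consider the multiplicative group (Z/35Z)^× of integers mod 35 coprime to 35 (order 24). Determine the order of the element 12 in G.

Compute successive powers of 12 mod 35: 12, 4, 13, 16, 17, 29, 33, 11, …; 12^12 ≡ 1 (mod 35).
So |⟨12⟩| = 12.

12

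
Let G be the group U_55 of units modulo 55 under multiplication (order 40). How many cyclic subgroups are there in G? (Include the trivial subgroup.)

Each element a generates a cyclic subgroup ⟨a⟩; distinct elements may generate the same one (a cyclic group of order d has φ(d) generators).
Cyclic subgroups by order — order 1: 1; order 2: 3; order 4: 2; order 5: 1; order 10: 3; order 20: 2.
Total: 12.

12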